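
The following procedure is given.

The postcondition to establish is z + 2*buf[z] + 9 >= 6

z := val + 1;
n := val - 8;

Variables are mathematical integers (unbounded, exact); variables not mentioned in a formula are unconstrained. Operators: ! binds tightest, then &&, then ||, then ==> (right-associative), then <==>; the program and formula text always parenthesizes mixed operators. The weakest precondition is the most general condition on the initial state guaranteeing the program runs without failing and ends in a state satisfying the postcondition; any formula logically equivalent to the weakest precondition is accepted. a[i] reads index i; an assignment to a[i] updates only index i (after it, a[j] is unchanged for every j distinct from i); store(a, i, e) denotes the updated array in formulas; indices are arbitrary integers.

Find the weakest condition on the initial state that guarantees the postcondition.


Working backward. After the program, the postcondition z + 2*buf[z] + 9 >= 6 must hold; in canonical form it is 2*buf[z] + z >= -3.
Before n := val - 8: 2*buf[z] + z >= -3
Before z := val + 1: 2*buf[val + 1] + val >= -4
Answer: WP = 2*buf[val + 1] + val >= -4


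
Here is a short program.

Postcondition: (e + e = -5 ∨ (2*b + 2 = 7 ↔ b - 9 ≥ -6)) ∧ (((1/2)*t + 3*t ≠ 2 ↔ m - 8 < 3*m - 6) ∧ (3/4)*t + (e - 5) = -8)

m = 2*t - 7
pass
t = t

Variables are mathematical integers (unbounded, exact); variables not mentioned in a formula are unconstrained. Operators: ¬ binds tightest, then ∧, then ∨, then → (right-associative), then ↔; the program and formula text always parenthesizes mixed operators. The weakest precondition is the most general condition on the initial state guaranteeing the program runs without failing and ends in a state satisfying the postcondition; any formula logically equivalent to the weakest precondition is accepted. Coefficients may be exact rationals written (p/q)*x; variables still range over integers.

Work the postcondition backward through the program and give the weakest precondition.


Working backward. After the program, the postcondition (e + e = -5 ∨ (2*b + 2 = 7 ↔ b - 9 ≥ -6)) ∧ (((1/2)*t + 3*t ≠ 2 ↔ m - 8 < 3*m - 6) ∧ (3/4)*t + (e - 5) = -8) must hold; in canonical form it is (2*e = -5 ∨ (2*b = 5 ↔ b ≥ 3)) ∧ ((7/2)*t ≠ 2 ↔ 2*m > -2) ∧ e + (3/4)*t = -3.
Before t := t: (2*e = -5 ∨ (2*b = 5 ↔ b ≥ 3)) ∧ ((7/2)*t ≠ 2 ↔ 2*m > -2) ∧ e + (3/4)*t = -3
Before skip: (2*e = -5 ∨ (2*b = 5 ↔ b ≥ 3)) ∧ ((7/2)*t ≠ 2 ↔ 2*m > -2) ∧ e + (3/4)*t = -3
Before m := 2*t - 7: (2*e = -5 ∨ (2*b = 5 ↔ b ≥ 3)) ∧ ((7/2)*t ≠ 2 ↔ 4*t > 12) ∧ e + (3/4)*t = -3
Answer: WP = (2*e = -5 ∨ (2*b = 5 ↔ b ≥ 3)) ∧ ((7/2)*t ≠ 2 ↔ 4*t > 12) ∧ e + (3/4)*t = -3


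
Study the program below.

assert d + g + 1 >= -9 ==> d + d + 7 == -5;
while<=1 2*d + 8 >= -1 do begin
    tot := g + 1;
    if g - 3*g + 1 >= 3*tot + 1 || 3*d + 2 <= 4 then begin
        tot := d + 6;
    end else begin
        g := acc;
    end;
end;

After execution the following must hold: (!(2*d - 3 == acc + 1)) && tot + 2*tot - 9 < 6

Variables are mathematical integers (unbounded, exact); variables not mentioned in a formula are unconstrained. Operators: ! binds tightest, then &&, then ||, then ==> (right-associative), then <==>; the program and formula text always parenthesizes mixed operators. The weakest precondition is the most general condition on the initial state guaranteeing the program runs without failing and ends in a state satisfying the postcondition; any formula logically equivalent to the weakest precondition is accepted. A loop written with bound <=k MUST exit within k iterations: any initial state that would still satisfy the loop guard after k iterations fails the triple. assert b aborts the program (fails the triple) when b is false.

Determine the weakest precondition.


Working backward. After the program, the postcondition (!(2*d - 3 == acc + 1)) && tot + 2*tot - 9 < 6 must hold; in canonical form it is (!(2*d == acc + 4)) && 3*tot < 15.
Before the loop (bound <=1), unroll the exhaustion recursion (WP_0 = exit-now case; WP_j = one more guarded iteration, up to j = 1):
  WP_0: (!(2*d >= -9)) && (!(2*d == acc + 4)) && 3*tot < 15
  WP_1: (2*d >= -9 ==> (((5*g <= -3 || 3*d <= 2) ==> ((!(2*d >= -9)) && (!(2*d == acc + 4)) && 3*d < -3)) && ((!(5*g <= -3 || 3*d <= 2)) ==> ((!(2*d >= -9)) && (!(2*d == acc + 4)) && 3*g < 12)))) && ((!(2*d >= -9)) ==> ((!(2*d == acc + 4)) && 3*tot < 15))
So before the loop: (2*d >= -9 ==> (((5*g <= -3 || 3*d <= 2) ==> ((!(2*d >= -9)) && (!(2*d == acc + 4)) && 3*d < -3)) && ((!(5*g <= -3 || 3*d <= 2)) ==> ((!(2*d >= -9)) && (!(2*d == acc + 4)) && 3*g < 12)))) && ((!(2*d >= -9)) ==> ((!(2*d == acc + 4)) && 3*tot < 15))
Before assert d + g + 1 >= -9 ==> d + d + 7 == -5: (d + g >= -10 ==> 2*d == -12) && (2*d >= -9 ==> (((5*g <= -3 || 3*d <= 2) ==> ((!(2*d >= -9)) && (!(2*d == acc + 4)) && 3*d < -3)) && ((!(5*g <= -3 || 3*d <= 2)) ==> ((!(2*d >= -9)) && (!(2*d == acc + 4)) && 3*g < 12)))) && ((!(2*d >= -9)) ==> ((!(2*d == acc + 4)) && 3*tot < 15))
Answer: WP = (d + g >= -10 ==> 2*d == -12) && (2*d >= -9 ==> (((5*g <= -3 || 3*d <= 2) ==> ((!(2*d >= -9)) && (!(2*d == acc + 4)) && 3*d < -3)) && ((!(5*g <= -3 || 3*d <= 2)) ==> ((!(2*d >= -9)) && (!(2*d == acc + 4)) && 3*g < 12)))) && ((!(2*d >= -9)) ==> ((!(2*d == acc + 4)) && 3*tot < 15))


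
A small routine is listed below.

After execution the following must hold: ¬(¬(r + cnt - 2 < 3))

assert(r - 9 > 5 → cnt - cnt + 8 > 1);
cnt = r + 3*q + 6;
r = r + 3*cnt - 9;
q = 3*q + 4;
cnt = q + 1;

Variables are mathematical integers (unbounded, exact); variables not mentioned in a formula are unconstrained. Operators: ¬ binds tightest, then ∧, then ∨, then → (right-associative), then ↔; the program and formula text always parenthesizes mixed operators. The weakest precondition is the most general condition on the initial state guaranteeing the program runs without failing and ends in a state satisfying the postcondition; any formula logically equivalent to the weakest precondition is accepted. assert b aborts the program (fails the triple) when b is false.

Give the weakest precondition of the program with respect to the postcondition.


Working backward. After the program, the postcondition ¬(¬(r + cnt - 2 < 3)) must hold; in canonical form it is cnt + r < 5.
Before cnt := q + 1: q + r < 4
Before q := 3*q + 4: 3*q + r < 0
Before r := r + 3*cnt - 9: 3*cnt + 3*q + r < 9
Before cnt := r + 3*q + 6: 12*q + 4*r < -9
Before assert r - 9 > 5 → cnt - cnt + 8 > 1: 12*q + 4*r < -9
Answer: WP = 12*q + 4*r < -9


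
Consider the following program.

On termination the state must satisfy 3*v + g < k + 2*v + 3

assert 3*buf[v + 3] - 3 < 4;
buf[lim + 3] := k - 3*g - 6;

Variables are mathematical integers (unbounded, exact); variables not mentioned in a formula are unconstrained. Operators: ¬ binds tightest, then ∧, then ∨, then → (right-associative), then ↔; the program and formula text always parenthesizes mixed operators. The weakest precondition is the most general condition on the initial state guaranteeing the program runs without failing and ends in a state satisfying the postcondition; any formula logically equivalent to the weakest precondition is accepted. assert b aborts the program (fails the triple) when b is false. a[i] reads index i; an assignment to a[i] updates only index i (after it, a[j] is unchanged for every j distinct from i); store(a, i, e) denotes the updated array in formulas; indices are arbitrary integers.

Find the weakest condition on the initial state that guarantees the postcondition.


Working backward. After the program, the postcondition 3*v + g < k + 2*v + 3 must hold; in canonical form it is g + v < k + 3.
Before buf[lim + 3] := k - 3*g - 6: g + v < k + 3
Before assert 3*buf[v + 3] - 3 < 4: 3*buf[v + 3] < 7 ∧ g + v < k + 3
Answer: WP = 3*buf[v + 3] < 7 ∧ g + v < k + 3


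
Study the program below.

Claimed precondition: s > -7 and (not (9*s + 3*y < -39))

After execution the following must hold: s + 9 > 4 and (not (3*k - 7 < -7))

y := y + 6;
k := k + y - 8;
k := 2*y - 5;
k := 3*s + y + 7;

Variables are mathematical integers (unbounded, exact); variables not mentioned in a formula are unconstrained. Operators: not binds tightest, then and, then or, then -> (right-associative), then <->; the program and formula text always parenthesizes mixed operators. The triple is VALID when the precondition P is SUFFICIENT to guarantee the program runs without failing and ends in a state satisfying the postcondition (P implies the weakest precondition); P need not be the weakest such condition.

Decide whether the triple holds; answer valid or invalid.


Working backward. After the program, the postcondition s + 9 > 4 and (not (3*k - 7 < -7)) must hold; in canonical form it is s > -5 and (not (3*k < 0)).
Before k := 3*s + y + 7: s > -5 and (not (9*s + 3*y < -21))
Before k := 2*y - 5: s > -5 and (not (9*s + 3*y < -21))
Before k := k + y - 8: s > -5 and (not (9*s + 3*y < -21))
Before y := y + 6: s > -5 and (not (9*s + 3*y < -39))
The weakest precondition is s > -5 and (not (9*s + 3*y < -39)).
Check whether s > -7 and (not (9*s + 3*y < -39)) implies it.
Countermodel: at the initial state s = -5, y = 2, the precondition holds but the weakest precondition fails.
Answer: invalid


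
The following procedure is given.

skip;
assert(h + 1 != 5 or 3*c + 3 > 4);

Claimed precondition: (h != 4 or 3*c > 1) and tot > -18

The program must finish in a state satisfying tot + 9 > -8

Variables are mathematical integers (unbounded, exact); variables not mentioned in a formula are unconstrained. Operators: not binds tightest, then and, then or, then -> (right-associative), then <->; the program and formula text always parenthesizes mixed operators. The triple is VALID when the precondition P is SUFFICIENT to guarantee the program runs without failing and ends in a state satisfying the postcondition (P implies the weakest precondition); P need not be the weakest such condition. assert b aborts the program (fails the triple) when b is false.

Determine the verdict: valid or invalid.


Working backward. After the program, the postcondition tot + 9 > -8 must hold; in canonical form it is tot > -17.
Before assert h + 1 != 5 or 3*c + 3 > 4: (h != 4 or 3*c > 1) and tot > -17
Before skip: (h != 4 or 3*c > 1) and tot > -17
The weakest precondition is (h != 4 or 3*c > 1) and tot > -17.
Check whether (h != 4 or 3*c > 1) and tot > -18 implies it.
Countermodel: at the initial state c = 1, h = 4, tot = -17, the precondition holds but the weakest precondition fails.
Answer: invalid


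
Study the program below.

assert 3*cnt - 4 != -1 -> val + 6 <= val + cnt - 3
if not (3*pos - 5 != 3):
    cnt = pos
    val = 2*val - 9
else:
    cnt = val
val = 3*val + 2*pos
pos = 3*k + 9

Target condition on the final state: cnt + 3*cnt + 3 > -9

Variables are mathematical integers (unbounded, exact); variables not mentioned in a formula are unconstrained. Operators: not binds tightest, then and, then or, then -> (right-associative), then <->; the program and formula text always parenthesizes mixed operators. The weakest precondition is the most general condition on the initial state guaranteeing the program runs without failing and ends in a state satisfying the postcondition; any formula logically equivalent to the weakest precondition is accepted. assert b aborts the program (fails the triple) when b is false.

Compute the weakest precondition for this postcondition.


Working backward. After the program, the postcondition cnt + 3*cnt + 3 > -9 must hold; in canonical form it is 4*cnt > -12.
Before pos := 3*k + 9: 4*cnt > -12
Before val := 3*val + 2*pos: 4*cnt > -12
Then branch requires 4*pos > -12; else branch requires 4*val > -12.
Before the if: ((not (3*pos != 8)) -> 4*pos > -12) and (3*pos != 8 -> 4*val > -12)
Before assert 3*cnt - 4 != -1 -> val + 6 <= val + cnt - 3: (3*cnt != 3 -> cnt >= 9) and ((not (3*pos != 8)) -> 4*pos > -12) and (3*pos != 8 -> 4*val > -12)
Answer: WP = (3*cnt != 3 -> cnt >= 9) and ((not (3*pos != 8)) -> 4*pos > -12) and (3*pos != 8 -> 4*val > -12)


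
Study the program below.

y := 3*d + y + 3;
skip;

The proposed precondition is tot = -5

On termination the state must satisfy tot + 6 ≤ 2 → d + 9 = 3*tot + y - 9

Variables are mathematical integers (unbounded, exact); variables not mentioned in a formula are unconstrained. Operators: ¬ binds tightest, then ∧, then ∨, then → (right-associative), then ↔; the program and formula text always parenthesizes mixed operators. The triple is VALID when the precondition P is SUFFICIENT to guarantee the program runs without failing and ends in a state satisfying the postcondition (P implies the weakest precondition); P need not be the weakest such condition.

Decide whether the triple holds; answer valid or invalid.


Working backward. After the program, the postcondition tot + 6 ≤ 2 → d + 9 = 3*tot + y - 9 must hold; in canonical form it is tot ≤ -4 → d = 3*tot + y - 18.
Before skip: tot ≤ -4 → d = 3*tot + y - 18
Before y := 3*d + y + 3: tot ≤ -4 → 2*d + 3*tot + y = 15
The weakest precondition is tot ≤ -4 → 2*d + 3*tot + y = 15.
Check whether tot = -5 implies it.
Countermodel: at the initial state d = 0, tot = -5, y = 31, the precondition holds but the weakest precondition fails.
Answer: invalid


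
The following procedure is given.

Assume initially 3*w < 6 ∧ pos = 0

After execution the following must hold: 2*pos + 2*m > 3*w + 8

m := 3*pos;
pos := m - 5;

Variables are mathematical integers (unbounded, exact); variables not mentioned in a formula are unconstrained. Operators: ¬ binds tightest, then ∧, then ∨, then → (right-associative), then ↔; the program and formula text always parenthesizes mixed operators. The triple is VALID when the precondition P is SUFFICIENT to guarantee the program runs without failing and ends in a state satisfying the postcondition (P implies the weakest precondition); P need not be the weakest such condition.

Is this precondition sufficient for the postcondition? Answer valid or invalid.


Working backward. After the program, the postcondition 2*pos + 2*m > 3*w + 8 must hold; in canonical form it is 2*m + 2*pos > 3*w + 8.
Before pos := m - 5: 4*m > 3*w + 18
Before m := 3*pos: 12*pos > 3*w + 18
The weakest precondition is 12*pos > 3*w + 18.
Check whether 3*w < 6 ∧ pos = 0 implies it.
Countermodel: at the initial state pos = 0, w = -6, the precondition holds but the weakest precondition fails.
Answer: invalid


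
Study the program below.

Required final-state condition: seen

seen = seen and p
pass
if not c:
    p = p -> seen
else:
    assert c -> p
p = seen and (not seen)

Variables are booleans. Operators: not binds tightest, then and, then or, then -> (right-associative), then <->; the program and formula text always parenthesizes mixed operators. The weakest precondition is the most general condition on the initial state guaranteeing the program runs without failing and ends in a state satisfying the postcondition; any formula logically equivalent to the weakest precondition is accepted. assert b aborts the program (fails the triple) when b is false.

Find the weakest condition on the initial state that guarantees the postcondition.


Working backward. After the program, seen must hold.
Before p := seen and (not seen): seen
Then branch requires seen; else branch requires (c -> p) and seen.
Before the if: ((not c) -> seen) and (c -> ((c -> p) and seen))
Before skip: ((not c) -> seen) and (c -> ((c -> p) and seen))
Before seen := seen and p: ((not c) -> (seen and p)) and (c -> ((c -> p) and seen and p))
Answer: WP = ((not c) -> (seen and p)) and (c -> ((c -> p) and seen and p))


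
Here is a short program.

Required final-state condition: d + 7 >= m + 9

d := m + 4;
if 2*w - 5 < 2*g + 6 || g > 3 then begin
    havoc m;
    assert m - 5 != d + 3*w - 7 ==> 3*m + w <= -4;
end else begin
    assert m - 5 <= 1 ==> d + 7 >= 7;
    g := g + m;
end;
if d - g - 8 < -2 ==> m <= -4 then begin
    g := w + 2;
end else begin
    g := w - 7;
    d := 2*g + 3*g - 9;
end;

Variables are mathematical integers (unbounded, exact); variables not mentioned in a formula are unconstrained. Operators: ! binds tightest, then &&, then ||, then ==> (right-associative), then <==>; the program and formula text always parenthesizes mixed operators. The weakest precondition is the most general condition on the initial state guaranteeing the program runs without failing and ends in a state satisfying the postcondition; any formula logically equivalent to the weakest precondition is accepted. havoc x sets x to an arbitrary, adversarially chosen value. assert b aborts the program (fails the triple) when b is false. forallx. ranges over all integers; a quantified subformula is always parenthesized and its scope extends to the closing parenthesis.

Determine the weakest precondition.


Working backward. After the program, the postcondition d + 7 >= m + 9 must hold; in canonical form it is d >= m + 2.
Then branch requires d >= m + 2; else branch requires 5*w >= m + 46.
Before the if: ((d < g + 6 ==> m <= -4) ==> d >= m + 2) && ((!(d < g + 6 ==> m <= -4)) ==> 5*w >= m + 46)
Then branch requires forall m_1. ((m_1 != d + 3*w - 2 ==> 3*m_1 + w <= -4) && ((d < g + 6 ==> m_1 <= -4) ==> d >= m_1 + 2) && ((!(d < g + 6 ==> m_1 <= -4)) ==> 5*w >= m_1 + 46)); else branch requires (m <= 6 ==> d >= 0) && ((d < g + m + 6 ==> m <= -4) ==> d >= m + 2) && ((!(d < g + m + 6 ==> m <= -4)) ==> 5*w >= m + 46).
Before the if: ((2*w < 2*g + 11 || g > 3) ==> (forall m_1. ((m_1 != d + 3*w - 2 ==> 3*m_1 + w <= -4) && ((d < g + 6 ==> m_1 <= -4) ==> d >= m_1 + 2) && ((!(d < g + 6 ==> m_1 <= -4)) ==> 5*w >= m_1 + 46)))) && ((!(2*w < 2*g + 11 || g > 3)) ==> ((m <= 6 ==> d >= 0) && ((d < g + m + 6 ==> m <= -4) ==> d >= m + 2) && ((!(d < g + m + 6 ==> m <= -4)) ==> 5*w >= m + 46)))
Before d := m + 4: ((2*w < 2*g + 11 || g > 3) ==> (forall m_1. ((m_1 != m + 3*w + 2 ==> 3*m_1 + w <= -4) && ((m < g + 2 ==> m_1 <= -4) ==> m >= m_1 - 2) && ((!(m < g + 2 ==> m_1 <= -4)) ==> 5*w >= m_1 + 46)))) && ((!(2*w < 2*g + 11 || g > 3)) ==> ((m <= 6 ==> m >= -4) && ((!(g > -2 ==> m <= -4)) ==> 5*w >= m + 46)))
Answer: WP = ((2*w < 2*g + 11 || g > 3) ==> (forall m_1. ((m_1 != m + 3*w + 2 ==> 3*m_1 + w <= -4) && ((m < g + 2 ==> m_1 <= -4) ==> m >= m_1 - 2) && ((!(m < g + 2 ==> m_1 <= -4)) ==> 5*w >= m_1 + 46)))) && ((!(2*w < 2*g + 11 || g > 3)) ==> ((m <= 6 ==> m >= -4) && ((!(g > -2 ==> m <= -4)) ==> 5*w >= m + 46)))


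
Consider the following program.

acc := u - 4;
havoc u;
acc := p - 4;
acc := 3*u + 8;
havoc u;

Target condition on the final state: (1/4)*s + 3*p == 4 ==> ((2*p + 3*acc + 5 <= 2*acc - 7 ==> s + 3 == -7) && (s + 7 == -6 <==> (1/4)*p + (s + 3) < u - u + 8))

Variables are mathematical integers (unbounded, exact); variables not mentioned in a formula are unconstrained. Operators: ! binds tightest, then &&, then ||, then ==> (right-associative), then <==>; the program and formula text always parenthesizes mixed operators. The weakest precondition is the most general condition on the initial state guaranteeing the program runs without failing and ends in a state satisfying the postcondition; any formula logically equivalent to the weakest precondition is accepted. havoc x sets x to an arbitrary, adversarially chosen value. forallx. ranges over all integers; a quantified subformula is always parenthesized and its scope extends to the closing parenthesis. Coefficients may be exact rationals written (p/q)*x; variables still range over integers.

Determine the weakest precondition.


Working backward. After the program, the postcondition (1/4)*s + 3*p == 4 ==> ((2*p + 3*acc + 5 <= 2*acc - 7 ==> s + 3 == -7) && (s + 7 == -6 <==> (1/4)*p + (s + 3) < u - u + 8)) must hold; in canonical form it is 3*p + (1/4)*s == 4 ==> ((acc + 2*p <= -12 ==> s == -10) && (s == -13 <==> (1/4)*p + s < 5)).
Before havoc u: 3*p + (1/4)*s == 4 ==> ((acc + 2*p <= -12 ==> s == -10) && (s == -13 <==> (1/4)*p + s < 5))
Before acc := 3*u + 8: 3*p + (1/4)*s == 4 ==> ((2*p + 3*u <= -20 ==> s == -10) && (s == -13 <==> (1/4)*p + s < 5))
Before acc := p - 4: 3*p + (1/4)*s == 4 ==> ((2*p + 3*u <= -20 ==> s == -10) && (s == -13 <==> (1/4)*p + s < 5))
Before havoc u: forall u_1. (3*p + (1/4)*s == 4 ==> ((2*p + 3*u_1 <= -20 ==> s == -10) && (s == -13 <==> (1/4)*p + s < 5)))
Before acc := u - 4: forall u_1. (3*p + (1/4)*s == 4 ==> ((2*p + 3*u_1 <= -20 ==> s == -10) && (s == -13 <==> (1/4)*p + s < 5)))
Answer: WP = forall u_1. (3*p + (1/4)*s == 4 ==> ((2*p + 3*u_1 <= -20 ==> s == -10) && (s == -13 <==> (1/4)*p + s < 5)))


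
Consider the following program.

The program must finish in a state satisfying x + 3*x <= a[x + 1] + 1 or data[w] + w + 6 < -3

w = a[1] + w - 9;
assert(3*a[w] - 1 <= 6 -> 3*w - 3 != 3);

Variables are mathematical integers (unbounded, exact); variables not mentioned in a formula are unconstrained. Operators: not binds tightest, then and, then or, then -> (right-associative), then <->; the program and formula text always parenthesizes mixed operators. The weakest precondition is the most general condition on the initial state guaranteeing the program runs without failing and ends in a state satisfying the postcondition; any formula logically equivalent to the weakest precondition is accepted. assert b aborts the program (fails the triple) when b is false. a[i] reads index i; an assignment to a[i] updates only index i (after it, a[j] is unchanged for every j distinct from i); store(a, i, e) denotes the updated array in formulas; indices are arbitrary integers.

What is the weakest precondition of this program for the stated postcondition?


Working backward. After the program, the postcondition x + 3*x <= a[x + 1] + 1 or data[w] + w + 6 < -3 must hold; in canonical form it is 4*x <= a[x + 1] + 1 or data[w] + w < -9.
Before assert 3*a[w] - 1 <= 6 -> 3*w - 3 != 3: (3*a[w] <= 7 -> 3*w != 6) and (4*x <= a[x + 1] + 1 or data[w] + w < -9)
Before w := a[1] + w - 9: (3*a[a[1] + w - 9] <= 7 -> 3*a[1] + 3*w != 33) and (4*x <= a[x + 1] + 1 or a[1] + data[a[1] + w - 9] + w < 0)
Answer: WP = (3*a[a[1] + w - 9] <= 7 -> 3*a[1] + 3*w != 33) and (4*x <= a[x + 1] + 1 or a[1] + data[a[1] + w - 9] + w < 0)


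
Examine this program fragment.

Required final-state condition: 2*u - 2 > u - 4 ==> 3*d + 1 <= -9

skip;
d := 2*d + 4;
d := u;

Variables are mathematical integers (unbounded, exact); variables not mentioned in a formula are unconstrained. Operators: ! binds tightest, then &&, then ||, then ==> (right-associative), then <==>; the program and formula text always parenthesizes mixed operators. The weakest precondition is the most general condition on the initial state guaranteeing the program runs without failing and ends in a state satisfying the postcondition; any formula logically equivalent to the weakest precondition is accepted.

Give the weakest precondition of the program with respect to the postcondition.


Working backward. After the program, the postcondition 2*u - 2 > u - 4 ==> 3*d + 1 <= -9 must hold; in canonical form it is u > -2 ==> 3*d <= -10.
Before d := u: u > -2 ==> 3*u <= -10
Before d := 2*d + 4: u > -2 ==> 3*u <= -10
Before skip: u > -2 ==> 3*u <= -10
Answer: WP = u > -2 ==> 3*u <= -10


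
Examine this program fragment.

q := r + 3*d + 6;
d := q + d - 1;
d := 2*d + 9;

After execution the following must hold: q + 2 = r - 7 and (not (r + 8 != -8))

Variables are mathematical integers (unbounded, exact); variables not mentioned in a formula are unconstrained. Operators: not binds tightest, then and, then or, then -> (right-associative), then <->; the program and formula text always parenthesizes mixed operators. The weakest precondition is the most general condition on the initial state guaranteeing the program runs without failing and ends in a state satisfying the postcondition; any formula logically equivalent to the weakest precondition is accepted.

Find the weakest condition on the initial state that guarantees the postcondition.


Working backward. After the program, the postcondition q + 2 = r - 7 and (not (r + 8 != -8)) must hold; in canonical form it is q = r - 9 and (not (r != -16)).
Before d := 2*d + 9: q = r - 9 and (not (r != -16))
Before d := q + d - 1: q = r - 9 and (not (r != -16))
Before q := r + 3*d + 6: 3*d = -15 and (not (r != -16))
Answer: WP = 3*d = -15 and (not (r != -16))


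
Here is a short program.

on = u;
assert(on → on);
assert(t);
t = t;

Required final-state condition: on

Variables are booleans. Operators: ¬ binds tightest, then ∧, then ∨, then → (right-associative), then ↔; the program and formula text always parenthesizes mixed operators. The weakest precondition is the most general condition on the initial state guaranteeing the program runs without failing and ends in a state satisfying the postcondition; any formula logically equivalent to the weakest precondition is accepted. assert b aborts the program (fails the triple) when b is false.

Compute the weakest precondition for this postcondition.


Working backward. After the program, on must hold.
Before t := t: on
Before assert t: t ∧ on
Before assert on → on: t ∧ on
Before on := u: t ∧ u
Answer: WP = t ∧ u


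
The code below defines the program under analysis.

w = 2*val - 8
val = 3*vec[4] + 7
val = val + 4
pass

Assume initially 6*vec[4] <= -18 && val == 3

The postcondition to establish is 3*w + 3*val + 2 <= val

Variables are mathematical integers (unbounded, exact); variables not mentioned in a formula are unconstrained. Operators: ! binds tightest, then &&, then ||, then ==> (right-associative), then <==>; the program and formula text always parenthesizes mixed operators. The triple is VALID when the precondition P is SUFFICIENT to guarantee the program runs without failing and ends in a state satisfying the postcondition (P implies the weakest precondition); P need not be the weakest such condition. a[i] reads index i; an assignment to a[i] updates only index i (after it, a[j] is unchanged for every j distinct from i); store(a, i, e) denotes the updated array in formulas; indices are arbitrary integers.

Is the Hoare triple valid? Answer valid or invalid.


Working backward. After the program, the postcondition 3*w + 3*val + 2 <= val must hold; in canonical form it is 2*val + 3*w <= -2.
Before skip: 2*val + 3*w <= -2
Before val := val + 4: 2*val + 3*w <= -10
Before val := 3*vec[4] + 7: 6*vec[4] + 3*w <= -24
Before w := 2*val - 8: 6*vec[4] + 6*val <= 0
The weakest precondition is 6*vec[4] + 6*val <= 0.
Check whether 6*vec[4] <= -18 && val == 3 implies it.
Every state satisfying the precondition satisfies the weakest precondition: the implication holds.
Answer: valid


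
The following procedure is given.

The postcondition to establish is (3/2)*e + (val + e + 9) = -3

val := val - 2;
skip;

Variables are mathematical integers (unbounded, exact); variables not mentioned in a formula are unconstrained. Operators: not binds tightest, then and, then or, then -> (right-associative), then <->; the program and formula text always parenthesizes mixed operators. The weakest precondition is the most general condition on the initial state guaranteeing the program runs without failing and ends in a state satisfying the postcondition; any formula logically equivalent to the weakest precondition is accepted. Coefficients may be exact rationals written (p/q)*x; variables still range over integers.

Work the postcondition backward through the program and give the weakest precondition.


Working backward. After the program, the postcondition (3/2)*e + (val + e + 9) = -3 must hold; in canonical form it is (5/2)*e + val = -12.
Before skip: (5/2)*e + val = -12
Before val := val - 2: (5/2)*e + val = -10
Answer: WP = (5/2)*e + val = -10


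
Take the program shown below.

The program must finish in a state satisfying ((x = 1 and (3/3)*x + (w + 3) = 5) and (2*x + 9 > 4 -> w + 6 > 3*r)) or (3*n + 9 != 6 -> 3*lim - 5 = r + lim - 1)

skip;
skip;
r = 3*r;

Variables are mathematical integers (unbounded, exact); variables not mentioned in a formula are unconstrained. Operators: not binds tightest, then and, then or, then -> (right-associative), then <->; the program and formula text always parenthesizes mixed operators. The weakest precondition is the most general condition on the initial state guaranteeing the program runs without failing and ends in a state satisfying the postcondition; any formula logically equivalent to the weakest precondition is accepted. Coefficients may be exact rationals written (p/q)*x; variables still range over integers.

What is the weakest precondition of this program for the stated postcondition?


Working backward. After the program, the postcondition ((x = 1 and (3/3)*x + (w + 3) = 5) and (2*x + 9 > 4 -> w + 6 > 3*r)) or (3*n + 9 != 6 -> 3*lim - 5 = r + lim - 1) must hold; in canonical form it is (x = 1 and w + x = 2 and (2*x > -5 -> w > 3*r - 6)) or (3*n != -3 -> 2*lim = r + 4).
Before r := 3*r: (x = 1 and w + x = 2 and (2*x > -5 -> w > 9*r - 6)) or (3*n != -3 -> 2*lim = 3*r + 4)
Before skip: (x = 1 and w + x = 2 and (2*x > -5 -> w > 9*r - 6)) or (3*n != -3 -> 2*lim = 3*r + 4)
Before skip: (x = 1 and w + x = 2 and (2*x > -5 -> w > 9*r - 6)) or (3*n != -3 -> 2*lim = 3*r + 4)
Answer: WP = (x = 1 and w + x = 2 and (2*x > -5 -> w > 9*r - 6)) or (3*n != -3 -> 2*lim = 3*r + 4)


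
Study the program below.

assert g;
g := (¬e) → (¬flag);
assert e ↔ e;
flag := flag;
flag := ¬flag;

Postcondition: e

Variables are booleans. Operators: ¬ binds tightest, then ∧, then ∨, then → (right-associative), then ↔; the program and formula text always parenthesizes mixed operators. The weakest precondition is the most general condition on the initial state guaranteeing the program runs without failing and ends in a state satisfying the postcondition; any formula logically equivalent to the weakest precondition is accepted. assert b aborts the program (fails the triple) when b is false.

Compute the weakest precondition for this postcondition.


Working backward. After the program, e must hold.
Before flag := ¬flag: e
Before flag := flag: e
Before assert e ↔ e: e
Before g := (¬e) → (¬flag): e
Before assert g: g ∧ e
Answer: WP = g ∧ e


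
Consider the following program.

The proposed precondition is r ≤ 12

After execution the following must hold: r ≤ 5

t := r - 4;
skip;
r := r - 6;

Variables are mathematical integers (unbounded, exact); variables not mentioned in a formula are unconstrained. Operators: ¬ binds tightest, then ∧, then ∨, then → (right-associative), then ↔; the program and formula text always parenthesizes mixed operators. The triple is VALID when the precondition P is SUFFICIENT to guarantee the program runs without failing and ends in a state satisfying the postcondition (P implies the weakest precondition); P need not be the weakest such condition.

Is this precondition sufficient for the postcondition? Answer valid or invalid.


Working backward. After the program, r ≤ 5 must hold.
Before r := r - 6: r ≤ 11
Before skip: r ≤ 11
Before t := r - 4: r ≤ 11
The weakest precondition is r ≤ 11.
Check whether r ≤ 12 implies it.
Countermodel: at the initial state r = 12, the precondition holds but the weakest precondition fails.
Answer: invalid


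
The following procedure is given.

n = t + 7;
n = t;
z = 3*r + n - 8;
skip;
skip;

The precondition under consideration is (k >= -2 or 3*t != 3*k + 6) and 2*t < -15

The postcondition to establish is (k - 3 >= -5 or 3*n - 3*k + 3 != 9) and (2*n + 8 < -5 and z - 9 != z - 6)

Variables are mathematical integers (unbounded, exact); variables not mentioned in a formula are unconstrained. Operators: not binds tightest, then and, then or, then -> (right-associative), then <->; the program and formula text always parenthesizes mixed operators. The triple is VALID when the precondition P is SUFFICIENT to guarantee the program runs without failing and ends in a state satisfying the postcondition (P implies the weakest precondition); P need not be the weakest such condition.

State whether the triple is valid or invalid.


Working backward. After the program, the postcondition (k - 3 >= -5 or 3*n - 3*k + 3 != 9) and (2*n + 8 < -5 and z - 9 != z - 6) must hold; in canonical form it is (k >= -2 or 3*n != 3*k + 6) and 2*n < -13.
Before skip: (k >= -2 or 3*n != 3*k + 6) and 2*n < -13
Before skip: (k >= -2 or 3*n != 3*k + 6) and 2*n < -13
Before z := 3*r + n - 8: (k >= -2 or 3*n != 3*k + 6) and 2*n < -13
Before n := t: (k >= -2 or 3*t != 3*k + 6) and 2*t < -13
Before n := t + 7: (k >= -2 or 3*t != 3*k + 6) and 2*t < -13
The weakest precondition is (k >= -2 or 3*t != 3*k + 6) and 2*t < -13.
Check whether (k >= -2 or 3*t != 3*k + 6) and 2*t < -15 implies it.
Every state satisfying the precondition satisfies the weakest precondition: the implication holds.
Answer: valid


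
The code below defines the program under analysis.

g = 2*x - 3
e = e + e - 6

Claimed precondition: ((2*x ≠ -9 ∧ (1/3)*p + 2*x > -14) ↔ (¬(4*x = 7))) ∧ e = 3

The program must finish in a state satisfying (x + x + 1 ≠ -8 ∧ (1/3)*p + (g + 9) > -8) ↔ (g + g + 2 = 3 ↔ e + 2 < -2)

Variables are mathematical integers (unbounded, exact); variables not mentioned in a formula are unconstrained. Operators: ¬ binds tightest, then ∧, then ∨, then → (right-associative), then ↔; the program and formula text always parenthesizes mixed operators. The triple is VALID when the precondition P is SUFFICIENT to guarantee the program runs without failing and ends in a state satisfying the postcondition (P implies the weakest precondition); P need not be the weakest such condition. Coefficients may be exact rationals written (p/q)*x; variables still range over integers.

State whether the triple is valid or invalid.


Working backward. After the program, the postcondition (x + x + 1 ≠ -8 ∧ (1/3)*p + (g + 9) > -8) ↔ (g + g + 2 = 3 ↔ e + 2 < -2) must hold; in canonical form it is (2*x ≠ -9 ∧ g + (1/3)*p > -17) ↔ (2*g = 1 ↔ e < -4).
Before e := e + e - 6: (2*x ≠ -9 ∧ g + (1/3)*p > -17) ↔ (2*g = 1 ↔ 2*e < 2)
Before g := 2*x - 3: (2*x ≠ -9 ∧ (1/3)*p + 2*x > -14) ↔ (4*x = 7 ↔ 2*e < 2)
The weakest precondition is (2*x ≠ -9 ∧ (1/3)*p + 2*x > -14) ↔ (4*x = 7 ↔ 2*e < 2).
Check whether ((2*x ≠ -9 ∧ (1/3)*p + 2*x > -14) ↔ (¬(4*x = 7))) ∧ e = 3 implies it.
Every state satisfying the precondition satisfies the weakest precondition: the implication holds.
Answer: valid


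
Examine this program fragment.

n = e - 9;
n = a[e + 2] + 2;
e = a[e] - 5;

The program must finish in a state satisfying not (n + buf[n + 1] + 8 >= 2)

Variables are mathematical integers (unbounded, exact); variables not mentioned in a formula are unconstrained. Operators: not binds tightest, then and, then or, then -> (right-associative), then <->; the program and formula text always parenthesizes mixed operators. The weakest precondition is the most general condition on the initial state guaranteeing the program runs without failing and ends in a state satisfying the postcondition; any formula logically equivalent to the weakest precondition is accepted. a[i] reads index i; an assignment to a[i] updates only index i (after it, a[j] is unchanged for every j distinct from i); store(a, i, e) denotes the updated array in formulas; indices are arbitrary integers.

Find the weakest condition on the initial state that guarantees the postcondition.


Working backward. After the program, the postcondition not (n + buf[n + 1] + 8 >= 2) must hold; in canonical form it is not (buf[n + 1] + n >= -6).
Before e := a[e] - 5: not (buf[n + 1] + n >= -6)
Before n := a[e + 2] + 2: not (a[e + 2] + buf[a[e + 2] + 3] >= -8)
Before n := e - 9: not (a[e + 2] + buf[a[e + 2] + 3] >= -8)
Answer: WP = not (a[e + 2] + buf[a[e + 2] + 3] >= -8)


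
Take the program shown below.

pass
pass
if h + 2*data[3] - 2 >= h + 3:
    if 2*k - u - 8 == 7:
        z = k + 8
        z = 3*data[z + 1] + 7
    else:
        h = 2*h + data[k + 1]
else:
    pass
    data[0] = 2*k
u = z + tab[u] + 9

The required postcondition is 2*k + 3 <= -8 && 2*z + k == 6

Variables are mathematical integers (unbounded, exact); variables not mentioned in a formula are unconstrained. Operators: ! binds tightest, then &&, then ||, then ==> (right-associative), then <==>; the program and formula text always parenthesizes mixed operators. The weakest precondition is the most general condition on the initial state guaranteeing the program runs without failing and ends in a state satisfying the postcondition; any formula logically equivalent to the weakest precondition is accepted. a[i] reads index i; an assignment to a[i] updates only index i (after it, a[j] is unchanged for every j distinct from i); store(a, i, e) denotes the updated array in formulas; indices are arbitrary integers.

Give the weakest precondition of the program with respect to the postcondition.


Working backward. After the program, the postcondition 2*k + 3 <= -8 && 2*z + k == 6 must hold; in canonical form it is 2*k <= -11 && k + 2*z == 6.
Before u := z + tab[u] + 9: 2*k <= -11 && k + 2*z == 6
Then branch requires (2*k == u + 15 ==> (2*k <= -11 && 6*data[k + 9] + k == -8)) && ((!(2*k == u + 15)) ==> (2*k <= -11 && k + 2*z == 6)); else branch requires 2*k <= -11 && k + 2*z == 6.
Before the if: (2*data[3] >= 5 ==> ((2*k == u + 15 ==> (2*k <= -11 && 6*data[k + 9] + k == -8)) && ((!(2*k == u + 15)) ==> (2*k <= -11 && k + 2*z == 6)))) && ((!(2*data[3] >= 5)) ==> (2*k <= -11 && k + 2*z == 6))
Before skip: (2*data[3] >= 5 ==> ((2*k == u + 15 ==> (2*k <= -11 && 6*data[k + 9] + k == -8)) && ((!(2*k == u + 15)) ==> (2*k <= -11 && k + 2*z == 6)))) && ((!(2*data[3] >= 5)) ==> (2*k <= -11 && k + 2*z == 6))
Before skip: (2*data[3] >= 5 ==> ((2*k == u + 15 ==> (2*k <= -11 && 6*data[k + 9] + k == -8)) && ((!(2*k == u + 15)) ==> (2*k <= -11 && k + 2*z == 6)))) && ((!(2*data[3] >= 5)) ==> (2*k <= -11 && k + 2*z == 6))
Answer: WP = (2*data[3] >= 5 ==> ((2*k == u + 15 ==> (2*k <= -11 && 6*data[k + 9] + k == -8)) && ((!(2*k == u + 15)) ==> (2*k <= -11 && k + 2*z == 6)))) && ((!(2*data[3] >= 5)) ==> (2*k <= -11 && k + 2*z == 6))


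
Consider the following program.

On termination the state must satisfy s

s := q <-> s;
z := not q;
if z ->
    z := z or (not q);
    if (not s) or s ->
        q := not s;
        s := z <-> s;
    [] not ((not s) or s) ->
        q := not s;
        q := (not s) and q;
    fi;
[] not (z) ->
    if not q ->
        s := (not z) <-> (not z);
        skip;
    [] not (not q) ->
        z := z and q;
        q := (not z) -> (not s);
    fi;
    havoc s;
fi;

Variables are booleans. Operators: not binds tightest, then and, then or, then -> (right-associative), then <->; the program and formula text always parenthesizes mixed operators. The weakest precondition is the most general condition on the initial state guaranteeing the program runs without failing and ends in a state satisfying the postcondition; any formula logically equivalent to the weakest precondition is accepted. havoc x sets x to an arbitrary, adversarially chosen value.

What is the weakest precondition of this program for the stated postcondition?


Working backward. After the program, s must hold.
Then branch requires (z or (not q)) <-> s; else branch requires false.
Before the if: (z -> ((z or (not q)) <-> s)) and z
Before z := not q: ((not q) -> ((not q) <-> s)) and (not q)
Before s := q <-> s: ((not q) -> ((not q) <-> (q <-> s))) and (not q)
Answer: WP = ((not q) -> ((not q) <-> (q <-> s))) and (not q)


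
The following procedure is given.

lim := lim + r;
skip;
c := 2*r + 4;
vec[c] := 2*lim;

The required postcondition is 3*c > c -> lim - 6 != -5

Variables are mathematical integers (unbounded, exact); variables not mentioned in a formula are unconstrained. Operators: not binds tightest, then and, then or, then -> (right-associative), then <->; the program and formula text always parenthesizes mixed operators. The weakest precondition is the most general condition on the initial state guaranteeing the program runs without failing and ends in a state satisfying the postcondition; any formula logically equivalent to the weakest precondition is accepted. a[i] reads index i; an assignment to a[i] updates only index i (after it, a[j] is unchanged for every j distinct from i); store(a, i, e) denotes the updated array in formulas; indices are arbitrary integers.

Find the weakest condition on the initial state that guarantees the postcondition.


Working backward. After the program, the postcondition 3*c > c -> lim - 6 != -5 must hold; in canonical form it is 2*c > 0 -> lim != 1.
Before vec[c] := 2*lim: 2*c > 0 -> lim != 1
Before c := 2*r + 4: 4*r > -8 -> lim != 1
Before skip: 4*r > -8 -> lim != 1
Before lim := lim + r: 4*r > -8 -> lim + r != 1
Answer: WP = 4*r > -8 -> lim + r != 1
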